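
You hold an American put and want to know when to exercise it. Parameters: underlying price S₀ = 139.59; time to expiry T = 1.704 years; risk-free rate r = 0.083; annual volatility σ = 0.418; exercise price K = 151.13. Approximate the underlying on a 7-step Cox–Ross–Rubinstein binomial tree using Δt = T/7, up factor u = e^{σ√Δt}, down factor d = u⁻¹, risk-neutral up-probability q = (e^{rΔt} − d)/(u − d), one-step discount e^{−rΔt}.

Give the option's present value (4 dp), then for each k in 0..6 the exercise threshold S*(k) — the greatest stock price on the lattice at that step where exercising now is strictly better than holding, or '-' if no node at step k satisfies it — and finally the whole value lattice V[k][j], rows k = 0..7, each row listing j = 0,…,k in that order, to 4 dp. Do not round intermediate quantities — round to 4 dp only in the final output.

Δt=0.24343  u=1.22904  d=0.81364  q=0.49776  discount=0.98000
step 7 (expiry): payoffs max(K−S,0) = 118.1776 101.3539 75.9410 37.5537 0.0000 0.0000 0.0000 0.0000
step 6: (k=6,j=0): S=40.4999, (K−S)⁺=110.6301, hold=107.6072 ⇒ V=110.6301 exercise | (k=6,j=1): S=61.1769, (K−S)⁺=89.9531, hold=86.9302 ⇒ V=89.9531 exercise | (k=6,j=2): S=92.4104, (K−S)⁺=58.7196, hold=55.6967 ⇒ V=58.7196 exercise | (k=6,j=3): S=139.5900, (K−S)⁺=11.5400, hold=18.4838 ⇒ V=18.4838 continue | (k=6,j=4): S=210.8568, (K−S)⁺=0.0000, hold=0.0000 ⇒ V=0.0000 continue | (k=6,j=5): S=318.5084, (K−S)⁺=0.0000, hold=0.0000 ⇒ V=0.0000 continue | (k=6,j=6): S=481.1209, (K−S)⁺=0.0000, hold=0.0000 ⇒ V=0.0000 continue  boundary S*=92.4104
step 5: (k=5,j=0): S=49.7761, (K−S)⁺=101.3539, hold=98.3310 ⇒ V=101.3539 exercise | (k=5,j=1): S=75.1890, (K−S)⁺=75.9410, hold=72.9181 ⇒ V=75.9410 exercise | (k=5,j=2): S=113.5763, (K−S)⁺=37.5537, hold=37.9181 ⇒ V=37.9181 continue | (k=5,j=3): S=171.5619, (K−S)⁺=0.0000, hold=9.0977 ⇒ V=9.0977 continue | (k=5,j=4): S=259.1518, (K−S)⁺=0.0000, hold=0.0000 ⇒ V=0.0000 continue | (k=5,j=5): S=391.4602, (K−S)⁺=0.0000, hold=0.0000 ⇒ V=0.0000 continue  boundary S*=75.1890
step 4: (k=4,j=0): S=61.1769, (K−S)⁺=89.9531, hold=86.9302 ⇒ V=89.9531 exercise | (k=4,j=1): S=92.4104, (K−S)⁺=58.7196, hold=55.8744 ⇒ V=58.7196 exercise | (k=4,j=2): S=139.5900, (K−S)⁺=11.5400, hold=23.1010 ⇒ V=23.1010 continue | (k=4,j=3): S=210.8568, (K−S)⁺=0.0000, hold=4.4779 ⇒ V=4.4779 continue | (k=4,j=4): S=318.5084, (K−S)⁺=0.0000, hold=0.0000 ⇒ V=0.0000 continue  boundary S*=92.4104
step 3: (k=3,j=0): S=75.1890, (K−S)⁺=75.9410, hold=72.9181 ⇒ V=75.9410 exercise | (k=3,j=1): S=113.5763, (K−S)⁺=37.5537, hold=40.1703 ⇒ V=40.1703 continue | (k=3,j=2): S=171.5619, (K−S)⁺=0.0000, hold=13.5546 ⇒ V=13.5546 continue | (k=3,j=3): S=259.1518, (K−S)⁺=0.0000, hold=2.2040 ⇒ V=2.2040 continue  boundary S*=75.1890
step 2: (k=2,j=0): S=92.4104, (K−S)⁺=58.7196, hold=56.9731 ⇒ V=58.7196 exercise | (k=2,j=1): S=139.5900, (K−S)⁺=11.5400, hold=26.3837 ⇒ V=26.3837 continue | (k=2,j=2): S=210.8568, (K−S)⁺=0.0000, hold=7.7466 ⇒ V=7.7466 continue  boundary S*=92.4104
step 1: (k=1,j=0): S=113.5763, (K−S)⁺=37.5537, hold=41.7716 ⇒ V=41.7716 continue | (k=1,j=1): S=171.5619, (K−S)⁺=0.0000, hold=16.7648 ⇒ V=16.7648 continue  boundary S*=-
step 0: (k=0,j=0): S=139.5900, (K−S)⁺=11.5400, hold=28.7377 ⇒ V=28.7377 continue  boundary S*=-

price = 28.7377
boundary = - - 92.4104 75.1890 92.4104 75.1890 92.4104
tree:
28.7377
41.7716 16.7648
58.7196 26.3837 7.7466
75.9410 40.1703 13.5546 2.2040
89.9531 58.7196 23.1010 4.4779 0.0000
101.3539 75.9410 37.9181 9.0977 0.0000 0.0000
110.6301 89.9531 58.7196 18.4838 0.0000 0.0000 0.0000
118.1776 101.3539 75.9410 37.5537 0.0000 0.0000 0.0000 0.0000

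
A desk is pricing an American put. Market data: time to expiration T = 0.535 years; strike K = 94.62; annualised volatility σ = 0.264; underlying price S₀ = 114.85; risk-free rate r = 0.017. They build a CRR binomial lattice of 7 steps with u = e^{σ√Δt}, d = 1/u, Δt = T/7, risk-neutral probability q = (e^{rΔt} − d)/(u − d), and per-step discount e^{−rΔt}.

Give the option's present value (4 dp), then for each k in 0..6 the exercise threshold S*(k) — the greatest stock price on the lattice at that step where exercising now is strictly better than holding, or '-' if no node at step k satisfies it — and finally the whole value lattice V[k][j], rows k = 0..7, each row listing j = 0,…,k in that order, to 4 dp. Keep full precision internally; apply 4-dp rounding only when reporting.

Δt=0.07643  u=1.07571  d=0.92962  q=0.49066  discount=0.99870
step 7 (expiry): payoffs max(K−S,0) = 25.7146 14.8854 2.3543 0.0000 0.0000 0.0000 0.0000 0.0000
step 6: (k=6,j=0): S=74.1225, (K−S)⁺=20.4975, hold=20.3747 ⇒ V=20.4975 exercise | (k=6,j=1): S=85.7716, (K−S)⁺=8.8484, hold=8.7255 ⇒ V=8.8484 exercise | (k=6,j=2): S=99.2516, (K−S)⁺=0.0000, hold=1.1976 ⇒ V=1.1976 continue | (k=6,j=3): S=114.8500, (K−S)⁺=0.0000, hold=0.0000 ⇒ V=0.0000 continue | (k=6,j=4): S=132.8999, (K−S)⁺=0.0000, hold=0.0000 ⇒ V=0.0000 continue | (k=6,j=5): S=153.7866, (K−S)⁺=0.0000, hold=0.0000 ⇒ V=0.0000 continue | (k=6,j=6): S=177.9558, (K−S)⁺=0.0000, hold=0.0000 ⇒ V=0.0000 continue  boundary S*=85.7716
step 5: (k=5,j=0): S=79.7346, (K−S)⁺=14.8854, hold=14.7626 ⇒ V=14.8854 exercise | (k=5,j=1): S=92.2657, (K−S)⁺=2.3543, hold=5.0878 ⇒ V=5.0878 continue | (k=5,j=2): S=106.7663, (K−S)⁺=0.0000, hold=0.6092 ⇒ V=0.6092 continue | (k=5,j=3): S=123.5458, (K−S)⁺=0.0000, hold=0.0000 ⇒ V=0.0000 continue | (k=5,j=4): S=142.9623, (K−S)⁺=0.0000, hold=0.0000 ⇒ V=0.0000 continue | (k=5,j=5): S=165.4304, (K−S)⁺=0.0000, hold=0.0000 ⇒ V=0.0000 continue  boundary S*=79.7346
step 4: (k=4,j=0): S=85.7716, (K−S)⁺=8.8484, hold=10.0650 ⇒ V=10.0650 continue | (k=4,j=1): S=99.2516, (K−S)⁺=0.0000, hold=2.8866 ⇒ V=2.8866 continue | (k=4,j=2): S=114.8500, (K−S)⁺=0.0000, hold=0.3099 ⇒ V=0.3099 continue | (k=4,j=3): S=132.8999, (K−S)⁺=0.0000, hold=0.0000 ⇒ V=0.0000 continue | (k=4,j=4): S=153.7866, (K−S)⁺=0.0000, hold=0.0000 ⇒ V=0.0000 continue  boundary S*=-
step 3: (k=3,j=0): S=92.2657, (K−S)⁺=2.3543, hold=6.5343 ⇒ V=6.5343 continue | (k=3,j=1): S=106.7663, (K−S)⁺=0.0000, hold=1.6202 ⇒ V=1.6202 continue | (k=3,j=2): S=123.5458, (K−S)⁺=0.0000, hold=0.1576 ⇒ V=0.1576 continue | (k=3,j=3): S=142.9623, (K−S)⁺=0.0000, hold=0.0000 ⇒ V=0.0000 continue  boundary S*=-
step 2: (k=2,j=0): S=99.2516, (K−S)⁺=0.0000, hold=4.1178 ⇒ V=4.1178 continue | (k=2,j=1): S=114.8500, (K−S)⁺=0.0000, hold=0.9014 ⇒ V=0.9014 continue | (k=2,j=2): S=132.8999, (K−S)⁺=0.0000, hold=0.0802 ⇒ V=0.0802 continue  boundary S*=-
step 1: (k=1,j=0): S=106.7663, (K−S)⁺=0.0000, hold=2.5363 ⇒ V=2.5363 continue | (k=1,j=1): S=123.5458, (K−S)⁺=0.0000, hold=0.4978 ⇒ V=0.4978 continue  boundary S*=-
step 0: (k=0,j=0): S=114.8500, (K−S)⁺=0.0000, hold=1.5341 ⇒ V=1.5341 continue  boundary S*=-

price = 1.5341
boundary = - - - - - 79.7346 85.7716
tree:
1.5341
2.5363 0.4978
4.1178 0.9014 0.0802
6.5343 1.6202 0.1576 0.0000
10.0650 2.8866 0.3099 0.0000 0.0000
14.8854 5.0878 0.6092 0.0000 0.0000 0.0000
20.4975 8.8484 1.1976 0.0000 0.0000 0.0000 0.0000
25.7146 14.8854 2.3543 0.0000 0.0000 0.0000 0.0000 0.0000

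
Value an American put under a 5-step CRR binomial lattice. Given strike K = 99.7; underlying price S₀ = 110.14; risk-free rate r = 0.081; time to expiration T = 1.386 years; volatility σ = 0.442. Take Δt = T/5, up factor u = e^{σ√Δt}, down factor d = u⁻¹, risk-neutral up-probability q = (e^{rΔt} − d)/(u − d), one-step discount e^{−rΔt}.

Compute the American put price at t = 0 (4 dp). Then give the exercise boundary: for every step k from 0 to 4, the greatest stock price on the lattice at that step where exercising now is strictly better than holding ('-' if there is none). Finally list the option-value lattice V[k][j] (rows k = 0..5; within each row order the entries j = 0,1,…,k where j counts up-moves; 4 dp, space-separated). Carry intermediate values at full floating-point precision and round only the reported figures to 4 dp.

price = 13.1111
boundary = - - - 54.7959 69.1535
tree:
13.1111
20.5492 5.9898
31.0961 10.5422 1.5372
44.9041 18.1891 3.0851 0.0000
56.2807 30.5465 6.1918 0.0000 0.0000
65.2953 44.9041 12.4271 0.0000 0.0000 0.0000

Δt=0.27720, u=1.26202, d=0.79238, q=0.49043, disc=e^(-rΔt)=0.97780
k=5 terminal: V=max(K-S,0) → 65.2953 44.9041 12.4271 0.0000 0.0000 0.0000
k=4: j=0 S=43.4193 intr=56.2807 cont=54.0671 V=56.2807[EX]; j=1 S=69.1535 intr=30.5465 cont=28.3329 V=30.5465[EX]; j=2 S=110.1400 intr=0.0000 cont=6.1918 V=6.1918[hold]; j=3 S=175.4188 intr=0.0000 cont=0.0000 V=0.0000[hold]; j=4 S=279.3877 intr=0.0000 cont=0.0000 V=0.0000[hold]  S*(4)=69.1535
k=3: j=0 S=54.7959 intr=44.9041 cont=42.6904 V=44.9041[EX]; j=1 S=87.2729 intr=12.4271 cont=18.1891 V=18.1891[hold]; j=2 S=138.9987 intr=0.0000 cont=3.0851 V=3.0851[hold]; j=3 S=221.3817 intr=0.0000 cont=0.0000 V=0.0000[hold]  S*(3)=54.7959
k=2: j=0 S=69.1535 intr=30.5465 cont=31.0961 V=31.0961[hold]; j=1 S=110.1400 intr=0.0000 cont=10.5422 V=10.5422[hold]; j=2 S=175.4188 intr=0.0000 cont=1.5372 V=1.5372[hold]  S*(2)=-
k=1: j=0 S=87.2729 intr=12.4271 cont=20.5492 V=20.5492[hold]; j=1 S=138.9987 intr=0.0000 cont=5.9898 V=5.9898[hold]  S*(1)=-
k=0: j=0 S=110.1400 intr=0.0000 cont=13.1111 V=13.1111[hold]  S*(0)=-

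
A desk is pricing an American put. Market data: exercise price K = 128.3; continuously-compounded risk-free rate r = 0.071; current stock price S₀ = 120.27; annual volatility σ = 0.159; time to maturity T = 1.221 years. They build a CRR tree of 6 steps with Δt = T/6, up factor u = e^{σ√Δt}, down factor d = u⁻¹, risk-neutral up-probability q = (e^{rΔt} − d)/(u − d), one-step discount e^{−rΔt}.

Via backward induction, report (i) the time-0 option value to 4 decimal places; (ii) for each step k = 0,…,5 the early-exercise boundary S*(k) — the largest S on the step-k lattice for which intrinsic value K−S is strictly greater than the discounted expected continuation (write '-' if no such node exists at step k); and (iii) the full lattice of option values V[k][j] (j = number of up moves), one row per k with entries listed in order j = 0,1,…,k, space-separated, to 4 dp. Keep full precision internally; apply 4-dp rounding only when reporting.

price = 9.5776
boundary = - 111.9456 104.1973 111.9456 104.1973 111.9456
tree:
9.5776
16.3544 4.9780
24.1027 9.1957 2.0909
31.3147 16.3544 4.3140 0.5558
38.0275 24.1027 8.6109 1.3537 0.0000
44.2756 31.3147 16.3544 3.2970 0.0000 0.0000
50.0913 38.0275 24.1027 8.0300 0.0000 0.0000 0.0000

Δt=0.20350, u=1.07436, d=0.93079, q=0.58344, disc=e^(-rΔt)=0.98566
k=6 terminal: V=max(K-S,0) → 50.0913 38.0275 24.1027 8.0300 0.0000 0.0000 0.0000
k=5: j=0 S=84.0244 intr=44.2756 cont=42.4352 V=44.2756[EX]; j=1 S=96.9853 intr=31.3147 cont=29.4742 V=31.3147[EX]; j=2 S=111.9456 intr=16.3544 cont=14.5140 V=16.3544[EX]; j=3 S=129.2134 intr=0.0000 cont=3.2970 V=3.2970[hold]; j=4 S=149.1449 intr=0.0000 cont=0.0000 V=0.0000[hold]; j=5 S=172.1509 intr=0.0000 cont=0.0000 V=0.0000[hold]  S*(5)=111.9456
k=4: j=0 S=90.2725 intr=38.0275 cont=36.1870 V=38.0275[EX]; j=1 S=104.1973 intr=24.1027 cont=22.2623 V=24.1027[EX]; j=2 S=120.2700 intr=8.0300 cont=8.6109 V=8.6109[hold]; j=3 S=138.8219 intr=0.0000 cont=1.3537 V=1.3537[hold]; j=4 S=160.2356 intr=0.0000 cont=0.0000 V=0.0000[hold]  S*(4)=104.1973
k=3: j=0 S=96.9853 intr=31.3147 cont=29.4742 V=31.3147[EX]; j=1 S=111.9456 intr=16.3544 cont=14.8481 V=16.3544[EX]; j=2 S=129.2134 intr=0.0000 cont=4.3140 V=4.3140[hold]; j=3 S=149.1449 intr=0.0000 cont=0.5558 V=0.5558[hold]  S*(3)=111.9456
k=2: j=0 S=104.1973 intr=24.1027 cont=22.2623 V=24.1027[EX]; j=1 S=120.2700 intr=8.0300 cont=9.1957 V=9.1957[hold]; j=2 S=138.8219 intr=0.0000 cont=2.0909 V=2.0909[hold]  S*(2)=104.1973
k=1: j=0 S=111.9456 intr=16.3544 cont=15.1844 V=16.3544[EX]; j=1 S=129.2134 intr=0.0000 cont=4.9780 V=4.9780[hold]  S*(1)=111.9456
k=0: j=0 S=120.2700 intr=8.0300 cont=9.5776 V=9.5776[hold]  S*(0)=-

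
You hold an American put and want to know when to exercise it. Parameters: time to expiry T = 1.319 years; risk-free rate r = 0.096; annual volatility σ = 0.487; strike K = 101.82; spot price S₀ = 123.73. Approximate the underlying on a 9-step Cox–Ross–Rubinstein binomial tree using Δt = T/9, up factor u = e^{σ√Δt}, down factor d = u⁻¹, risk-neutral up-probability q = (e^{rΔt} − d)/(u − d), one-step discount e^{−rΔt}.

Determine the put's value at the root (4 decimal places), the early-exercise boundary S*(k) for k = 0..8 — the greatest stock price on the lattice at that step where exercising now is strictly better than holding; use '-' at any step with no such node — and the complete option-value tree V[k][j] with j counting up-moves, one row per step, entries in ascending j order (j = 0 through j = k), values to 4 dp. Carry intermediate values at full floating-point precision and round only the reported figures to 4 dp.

Δt=0.14656, u=1.20495, d=0.82991, q=0.49131, disc=e^(-rΔt)=0.98603
k=9 terminal: V=max(K-S,0) → 78.7121 68.2696 53.1082 31.0954 0.0000 0.0000 0.0000 0.0000 0.0000 0.0000
k=8: j=0 S=27.8439 intr=73.9761 cont=72.5536 V=73.9761[EX]; j=1 S=40.4265 intr=61.3935 cont=59.9710 V=61.3935[EX]; j=2 S=58.6952 intr=43.1248 cont=41.7023 V=43.1248[EX]; j=3 S=85.2194 intr=16.6006 cont=15.5971 V=16.6006[EX]; j=4 S=123.7300 intr=0.0000 cont=0.0000 V=0.0000[hold]; j=5 S=179.6435 intr=0.0000 cont=0.0000 V=0.0000[hold]; j=6 S=260.8241 intr=0.0000 cont=0.0000 V=0.0000[hold]; j=7 S=378.6903 intr=0.0000 cont=0.0000 V=0.0000[hold]; j=8 S=549.8200 intr=0.0000 cont=0.0000 V=0.0000[hold]  S*(8)=85.2194
k=7: j=0 S=33.5504 intr=68.2696 cont=66.8471 V=68.2696[EX]; j=1 S=48.7118 intr=53.1082 cont=51.6857 V=53.1082[EX]; j=2 S=70.7246 intr=31.0954 cont=29.6729 V=31.0954[EX]; j=3 S=102.6850 intr=0.0000 cont=8.3266 V=8.3266[hold]; j=4 S=149.0882 intr=0.0000 cont=0.0000 V=0.0000[hold]; j=5 S=216.4610 intr=0.0000 cont=0.0000 V=0.0000[hold]; j=6 S=314.2794 intr=0.0000 cont=0.0000 V=0.0000[hold]; j=7 S=456.3019 intr=0.0000 cont=0.0000 V=0.0000[hold]  S*(7)=70.7246
k=6: j=0 S=40.4265 intr=61.3935 cont=59.9710 V=61.3935[EX]; j=1 S=58.6952 intr=43.1248 cont=41.7023 V=43.1248[EX]; j=2 S=85.2194 intr=16.6006 cont=19.6308 V=19.6308[hold]; j=3 S=123.7300 intr=0.0000 cont=4.1765 V=4.1765[hold]; j=4 S=179.6435 intr=0.0000 cont=0.0000 V=0.0000[hold]; j=5 S=260.8241 intr=0.0000 cont=0.0000 V=0.0000[hold]; j=6 S=378.6903 intr=0.0000 cont=0.0000 V=0.0000[hold]  S*(6)=58.6952
k=5: j=0 S=48.7118 intr=53.1082 cont=51.6857 V=53.1082[EX]; j=1 S=70.7246 intr=31.0954 cont=31.1409 V=31.1409[hold]; j=2 S=102.6850 intr=0.0000 cont=11.8699 V=11.8699[hold]; j=3 S=149.0882 intr=0.0000 cont=2.0949 V=2.0949[hold]; j=4 S=216.4610 intr=0.0000 cont=0.0000 V=0.0000[hold]; j=5 S=314.2794 intr=0.0000 cont=0.0000 V=0.0000[hold]  S*(5)=48.7118
k=4: j=0 S=58.6952 intr=43.1248 cont=41.7244 V=43.1248[EX]; j=1 S=85.2194 intr=16.6006 cont=21.3702 V=21.3702[hold]; j=2 S=123.7300 intr=0.0000 cont=6.9686 V=6.9686[hold]; j=3 S=179.6435 intr=0.0000 cont=1.0508 V=1.0508[hold]; j=4 S=260.8241 intr=0.0000 cont=0.0000 V=0.0000[hold]  S*(4)=58.6952
k=3: j=0 S=70.7246 intr=31.0954 cont=31.9835 V=31.9835[hold]; j=1 S=102.6850 intr=0.0000 cont=14.0949 V=14.0949[hold]; j=2 S=149.0882 intr=0.0000 cont=4.0044 V=4.0044[hold]; j=3 S=216.4610 intr=0.0000 cont=0.5271 V=0.5271[hold]  S*(3)=-
k=2: j=0 S=85.2194 intr=16.6006 cont=22.8707 V=22.8707[hold]; j=1 S=123.7300 intr=0.0000 cont=9.0097 V=9.0097[hold]; j=2 S=179.6435 intr=0.0000 cont=2.2639 V=2.2639[hold]  S*(2)=-
k=1: j=0 S=102.6850 intr=0.0000 cont=15.8364 V=15.8364[hold]; j=1 S=149.0882 intr=0.0000 cont=5.6159 V=5.6159[hold]  S*(1)=-
k=0: j=0 S=123.7300 intr=0.0000 cont=10.6639 V=10.6639[hold]  S*(0)=-

price = 10.6639
boundary = - - - - 58.6952 48.7118 58.6952 70.7246 85.2194
tree:
10.6639
15.8364 5.6159
22.8707 9.0097 2.2639
31.9835 14.0949 4.0044 0.5271
43.1248 21.3702 6.9686 1.0508 0.0000
53.1082 31.1409 11.8699 2.0949 0.0000 0.0000
61.3935 43.1248 19.6308 4.1765 0.0000 0.0000 0.0000
68.2696 53.1082 31.0954 8.3266 0.0000 0.0000 0.0000 0.0000
73.9761 61.3935 43.1248 16.6006 0.0000 0.0000 0.0000 0.0000 0.0000
78.7121 68.2696 53.1082 31.0954 0.0000 0.0000 0.0000 0.0000 0.0000 0.0000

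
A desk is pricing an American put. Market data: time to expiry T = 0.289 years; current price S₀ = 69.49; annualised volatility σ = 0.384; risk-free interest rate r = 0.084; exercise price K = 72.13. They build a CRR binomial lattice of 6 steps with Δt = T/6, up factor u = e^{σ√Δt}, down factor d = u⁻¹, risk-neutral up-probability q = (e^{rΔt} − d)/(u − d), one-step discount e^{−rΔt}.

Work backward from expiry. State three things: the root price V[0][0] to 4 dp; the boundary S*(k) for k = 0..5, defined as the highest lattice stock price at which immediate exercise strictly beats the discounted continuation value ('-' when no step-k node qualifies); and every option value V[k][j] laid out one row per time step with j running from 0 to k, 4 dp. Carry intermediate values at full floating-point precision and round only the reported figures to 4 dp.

params: Δt=0.04817 u=1.08793 d=0.91918 q=0.50297 e^(-rΔt)=0.99596
t_6 payoffs: 30.2199 22.5257 13.4188 2.6400 0.0000 0.0000 0.0000
t_5: node(5,0) S=45.5952 payoff=26.5348 vs cont=26.2436 → 26.5348 [stop]  node(5,1) S=53.9660 payoff=18.1640 vs cont=17.8727 → 18.1640 [stop]  node(5,2) S=63.8736 payoff=8.2564 vs cont=7.9651 → 8.2564 [stop]  node(5,3) S=75.6002 payoff=0.0000 vs cont=1.3069 → 1.3069 [wait]  node(5,4) S=89.4796 payoff=0.0000 vs cont=0.0000 → 0.0000 [wait]  node(5,5) S=105.9072 payoff=0.0000 vs cont=0.0000 → 0.0000 [wait]  ⇒ S*(5)=63.8736
t_4: node(4,0) S=49.6043 payoff=22.5257 vs cont=22.2344 → 22.5257 [stop]  node(4,1) S=58.7112 payoff=13.4188 vs cont=13.1275 → 13.4188 [stop]  node(4,2) S=69.4900 payoff=2.6400 vs cont=4.7418 → 4.7418 [wait]  node(4,3) S=82.2477 payoff=0.0000 vs cont=0.6469 → 0.6469 [wait]  node(4,4) S=97.3475 payoff=0.0000 vs cont=0.0000 → 0.0000 [wait]  ⇒ S*(4)=58.7112
t_3: node(3,0) S=53.9660 payoff=18.1640 vs cont=17.8727 → 18.1640 [stop]  node(3,1) S=63.8736 payoff=8.2564 vs cont=9.0180 → 9.0180 [wait]  node(3,2) S=75.6002 payoff=0.0000 vs cont=2.6714 → 2.6714 [wait]  node(3,3) S=89.4796 payoff=0.0000 vs cont=0.3202 → 0.3202 [wait]  ⇒ S*(3)=53.9660
t_2: node(2,0) S=58.7112 payoff=13.4188 vs cont=13.5091 → 13.5091 [wait]  node(2,1) S=69.4900 payoff=2.6400 vs cont=5.8023 → 5.8023 [wait]  node(2,2) S=82.2477 payoff=0.0000 vs cont=1.4828 → 1.4828 [wait]  ⇒ S*(2)=-
t_1: node(1,0) S=63.8736 payoff=8.2564 vs cont=9.5939 → 9.5939 [wait]  node(1,1) S=75.6002 payoff=0.0000 vs cont=3.6151 → 3.6151 [wait]  ⇒ S*(1)=-
t_0: node(0,0) S=69.4900 payoff=2.6400 vs cont=6.5602 → 6.5602 [wait]  ⇒ S*(0)=-

price = 6.5602
boundary = - - - 53.9660 58.7112 63.8736
tree:
6.5602
9.5939 3.6151
13.5091 5.8023 1.4828
18.1640 9.0180 2.6714 0.3202
22.5257 13.4188 4.7418 0.6469 0.0000
26.5348 18.1640 8.2564 1.3069 0.0000 0.0000
30.2199 22.5257 13.4188 2.6400 0.0000 0.0000 0.0000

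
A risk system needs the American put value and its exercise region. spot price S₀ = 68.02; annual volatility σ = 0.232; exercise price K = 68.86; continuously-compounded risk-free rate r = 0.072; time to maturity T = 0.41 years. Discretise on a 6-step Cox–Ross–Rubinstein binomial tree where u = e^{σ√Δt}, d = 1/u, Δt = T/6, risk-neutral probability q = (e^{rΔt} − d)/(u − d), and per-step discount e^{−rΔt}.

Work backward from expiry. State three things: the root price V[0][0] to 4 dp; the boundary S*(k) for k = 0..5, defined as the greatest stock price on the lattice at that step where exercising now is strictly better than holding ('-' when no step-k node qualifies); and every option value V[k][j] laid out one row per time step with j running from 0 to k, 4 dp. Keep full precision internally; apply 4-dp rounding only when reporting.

Δt=0.06833  u=1.06252  d=0.94116  q=0.52548  discount=0.99509
step 6 (expiry): payoffs max(K−S,0) = 21.5877 15.4917 8.6096 0.8400 0.0000 0.0000 0.0000
step 5: (k=5,j=0): S=50.2279, (K−S)⁺=18.6321, hold=18.2942 ⇒ V=18.6321 exercise | (k=5,j=1): S=56.7050, (K−S)⁺=12.1550, hold=11.8170 ⇒ V=12.1550 exercise | (k=5,j=2): S=64.0174, (K−S)⁺=4.8426, hold=4.5046 ⇒ V=4.8426 exercise | (k=5,j=3): S=72.2728, (K−S)⁺=0.0000, hold=0.3966 ⇒ V=0.3966 continue | (k=5,j=4): S=81.5928, (K−S)⁺=0.0000, hold=0.0000 ⇒ V=0.0000 continue | (k=5,j=5): S=92.1146, (K−S)⁺=0.0000, hold=0.0000 ⇒ V=0.0000 continue  boundary S*=64.0174
step 4: (k=4,j=0): S=53.3683, (K−S)⁺=15.4917, hold=15.1538 ⇒ V=15.4917 exercise | (k=4,j=1): S=60.2504, (K−S)⁺=8.6096, hold=8.2716 ⇒ V=8.6096 exercise | (k=4,j=2): S=68.0200, (K−S)⁺=0.8400, hold=2.4940 ⇒ V=2.4940 continue | (k=4,j=3): S=76.7915, (K−S)⁺=0.0000, hold=0.1873 ⇒ V=0.1873 continue | (k=4,j=4): S=86.6942, (K−S)⁺=0.0000, hold=0.0000 ⇒ V=0.0000 continue  boundary S*=60.2504
step 3: (k=3,j=0): S=56.7050, (K−S)⁺=12.1550, hold=11.8170 ⇒ V=12.1550 exercise | (k=3,j=1): S=64.0174, (K−S)⁺=4.8426, hold=5.3695 ⇒ V=5.3695 continue | (k=3,j=2): S=72.2728, (K−S)⁺=0.0000, hold=1.2756 ⇒ V=1.2756 continue | (k=3,j=3): S=81.5928, (K−S)⁺=0.0000, hold=0.0884 ⇒ V=0.0884 continue  boundary S*=56.7050
step 2: (k=2,j=0): S=60.2504, (K−S)⁺=8.6096, hold=8.5472 ⇒ V=8.6096 exercise | (k=2,j=1): S=68.0200, (K−S)⁺=0.8400, hold=3.2024 ⇒ V=3.2024 continue | (k=2,j=2): S=76.7915, (K−S)⁺=0.0000, hold=0.6486 ⇒ V=0.6486 continue  boundary S*=60.2504
step 1: (k=1,j=0): S=64.0174, (K−S)⁺=4.8426, hold=5.7399 ⇒ V=5.7399 continue | (k=1,j=1): S=72.2728, (K−S)⁺=0.0000, hold=1.8513 ⇒ V=1.8513 continue  boundary S*=-
step 0: (k=0,j=0): S=68.0200, (K−S)⁺=0.8400, hold=3.6784 ⇒ V=3.6784 continue  boundary S*=-

price = 3.6784
boundary = - - 60.2504 56.7050 60.2504 64.0174
tree:
3.6784
5.7399 1.8513
8.6096 3.2024 0.6486
12.1550 5.3695 1.2756 0.0884
15.4917 8.6096 2.4940 0.1873 0.0000
18.6321 12.1550 4.8426 0.3966 0.0000 0.0000
21.5877 15.4917 8.6096 0.8400 0.0000 0.0000 0.0000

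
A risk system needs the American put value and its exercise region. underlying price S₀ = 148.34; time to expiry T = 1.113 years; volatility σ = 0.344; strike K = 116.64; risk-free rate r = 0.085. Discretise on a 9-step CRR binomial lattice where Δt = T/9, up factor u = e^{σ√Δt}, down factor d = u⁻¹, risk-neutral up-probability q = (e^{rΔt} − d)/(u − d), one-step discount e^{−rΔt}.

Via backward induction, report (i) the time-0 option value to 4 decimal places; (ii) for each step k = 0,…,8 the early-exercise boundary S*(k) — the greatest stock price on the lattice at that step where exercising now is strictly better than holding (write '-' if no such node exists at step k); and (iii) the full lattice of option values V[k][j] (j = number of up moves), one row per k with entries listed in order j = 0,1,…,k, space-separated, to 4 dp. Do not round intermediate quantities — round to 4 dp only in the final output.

Δt=0.12367, u=1.12859, d=0.88606, q=0.51336, disc=e^(-rΔt)=0.98954
k=9 terminal: V=max(K-S,0) → 66.7032 53.0343 35.6240 13.4480 0.0000 0.0000 0.0000 0.0000 0.0000 0.0000
k=8: j=0 S=56.3584 intr=60.2816 cont=59.0619 V=60.2816[EX]; j=1 S=71.7850 intr=44.8550 cont=43.6354 V=44.8550[EX]; j=2 S=91.4341 intr=25.2059 cont=23.9862 V=25.2059[EX]; j=3 S=116.4618 intr=0.1782 cont=6.4759 V=6.4759[hold]; j=4 S=148.3400 intr=0.0000 cont=0.0000 V=0.0000[hold]; j=5 S=188.9440 intr=0.0000 cont=0.0000 V=0.0000[hold]; j=6 S=240.6623 intr=0.0000 cont=0.0000 V=0.0000[hold]; j=7 S=306.5371 intr=0.0000 cont=0.0000 V=0.0000[hold]; j=8 S=390.4433 intr=0.0000 cont=0.0000 V=0.0000[hold]  S*(8)=91.4341
k=7: j=0 S=63.6057 intr=53.0343 cont=51.8146 V=53.0343[EX]; j=1 S=81.0160 intr=35.6240 cont=34.4043 V=35.6240[EX]; j=2 S=103.1920 intr=13.4480 cont=15.4275 V=15.4275[hold]; j=3 S=131.4380 intr=0.0000 cont=3.1184 V=3.1184[hold]; j=4 S=167.4155 intr=0.0000 cont=0.0000 V=0.0000[hold]; j=5 S=213.2410 intr=0.0000 cont=0.0000 V=0.0000[hold]; j=6 S=271.6099 intr=0.0000 cont=0.0000 V=0.0000[hold]; j=7 S=345.9557 intr=0.0000 cont=0.0000 V=0.0000[hold]  S*(7)=81.0160
k=6: j=0 S=71.7850 intr=44.8550 cont=43.6354 V=44.8550[EX]; j=1 S=91.4341 intr=25.2059 cont=24.9918 V=25.2059[EX]; j=2 S=116.4618 intr=0.1782 cont=9.0133 V=9.0133[hold]; j=3 S=148.3400 intr=0.0000 cont=1.5017 V=1.5017[hold]; j=4 S=188.9440 intr=0.0000 cont=0.0000 V=0.0000[hold]; j=5 S=240.6623 intr=0.0000 cont=0.0000 V=0.0000[hold]; j=6 S=306.5371 intr=0.0000 cont=0.0000 V=0.0000[hold]  S*(6)=91.4341
k=5: j=0 S=81.0160 intr=35.6240 cont=34.4043 V=35.6240[EX]; j=1 S=103.1920 intr=13.4480 cont=16.7165 V=16.7165[hold]; j=2 S=131.4380 intr=0.0000 cont=5.1032 V=5.1032[hold]; j=3 S=167.4155 intr=0.0000 cont=0.7231 V=0.7231[hold]; j=4 S=213.2410 intr=0.0000 cont=0.0000 V=0.0000[hold]; j=5 S=271.6099 intr=0.0000 cont=0.0000 V=0.0000[hold]  S*(5)=81.0160
k=4: j=0 S=91.4341 intr=25.2059 cont=25.6466 V=25.6466[hold]; j=1 S=116.4618 intr=0.1782 cont=10.6422 V=10.6422[hold]; j=2 S=148.3400 intr=0.0000 cont=2.8248 V=2.8248[hold]; j=3 S=188.9440 intr=0.0000 cont=0.3482 V=0.3482[hold]; j=4 S=240.6623 intr=0.0000 cont=0.0000 V=0.0000[hold]  S*(4)=-
k=3: j=0 S=103.1920 intr=13.4480 cont=17.7562 V=17.7562[hold]; j=1 S=131.4380 intr=0.0000 cont=6.5597 V=6.5597[hold]; j=2 S=167.4155 intr=0.0000 cont=1.5372 V=1.5372[hold]; j=3 S=213.2410 intr=0.0000 cont=0.1677 V=0.1677[hold]  S*(3)=-
k=2: j=0 S=116.4618 intr=0.1782 cont=11.8828 V=11.8828[hold]; j=1 S=148.3400 intr=0.0000 cont=3.9397 V=3.9397[hold]; j=2 S=188.9440 intr=0.0000 cont=0.8254 V=0.8254[hold]  S*(2)=-
k=1: j=0 S=131.4380 intr=0.0000 cont=7.7235 V=7.7235[hold]; j=1 S=167.4155 intr=0.0000 cont=2.3164 V=2.3164[hold]  S*(1)=-
k=0: j=0 S=148.3400 intr=0.0000 cont=4.8960 V=4.8960[hold]  S*(0)=-

price = 4.8960
boundary = - - - - - 81.0160 91.4341 81.0160 91.4341
tree:
4.8960
7.7235 2.3164
11.8828 3.9397 0.8254
17.7562 6.5597 1.5372 0.1677
25.6466 10.6422 2.8248 0.3482 0.0000
35.6240 16.7165 5.1032 0.7231 0.0000 0.0000
44.8550 25.2059 9.0133 1.5017 0.0000 0.0000 0.0000
53.0343 35.6240 15.4275 3.1184 0.0000 0.0000 0.0000 0.0000
60.2816 44.8550 25.2059 6.4759 0.0000 0.0000 0.0000 0.0000 0.0000
66.7032 53.0343 35.6240 13.4480 0.0000 0.0000 0.0000 0.0000 0.0000 0.0000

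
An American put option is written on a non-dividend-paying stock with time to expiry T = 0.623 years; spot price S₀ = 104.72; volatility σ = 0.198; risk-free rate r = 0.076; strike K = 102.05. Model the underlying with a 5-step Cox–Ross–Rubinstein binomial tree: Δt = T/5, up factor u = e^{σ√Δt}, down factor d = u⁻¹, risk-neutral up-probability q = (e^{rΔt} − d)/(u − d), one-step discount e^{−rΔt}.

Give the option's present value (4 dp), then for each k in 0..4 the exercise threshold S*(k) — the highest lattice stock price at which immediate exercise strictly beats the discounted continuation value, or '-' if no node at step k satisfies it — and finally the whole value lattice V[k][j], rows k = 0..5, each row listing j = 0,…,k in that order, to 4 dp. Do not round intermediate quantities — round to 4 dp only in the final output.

Δt=0.12460  u=1.07239  d=0.93250  q=0.55055  discount=0.99058
step 5 (expiry): payoffs max(K−S,0) = 28.2150 17.1380 4.3991 0.0000 0.0000 0.0000
step 4: (k=4,j=0): S=79.1800, (K−S)⁺=22.8700, hold=21.9082 ⇒ V=22.8700 exercise | (k=4,j=1): S=91.0590, (K−S)⁺=10.9910, hold=10.0292 ⇒ V=10.9910 exercise | (k=4,j=2): S=104.7200, (K−S)⁺=0.0000, hold=1.9586 ⇒ V=1.9586 continue | (k=4,j=3): S=120.4305, (K−S)⁺=0.0000, hold=0.0000 ⇒ V=0.0000 continue | (k=4,j=4): S=138.4980, (K−S)⁺=0.0000, hold=0.0000 ⇒ V=0.0000 continue  boundary S*=91.0590
step 3: (k=3,j=0): S=84.9120, (K−S)⁺=17.1380, hold=16.1762 ⇒ V=17.1380 exercise | (k=3,j=1): S=97.6509, (K−S)⁺=4.3991, hold=5.9615 ⇒ V=5.9615 continue | (k=3,j=2): S=112.3009, (K−S)⁺=0.0000, hold=0.8720 ⇒ V=0.8720 continue | (k=3,j=3): S=129.1487, (K−S)⁺=0.0000, hold=0.0000 ⇒ V=0.0000 continue  boundary S*=84.9120
step 2: (k=2,j=0): S=91.0590, (K−S)⁺=10.9910, hold=10.8813 ⇒ V=10.9910 exercise | (k=2,j=1): S=104.7200, (K−S)⁺=0.0000, hold=3.1297 ⇒ V=3.1297 continue | (k=2,j=2): S=120.4305, (K−S)⁺=0.0000, hold=0.3882 ⇒ V=0.3882 continue  boundary S*=91.0590
step 1: (k=1,j=0): S=97.6509, (K−S)⁺=4.3991, hold=6.6002 ⇒ V=6.6002 continue | (k=1,j=1): S=112.3009, (K−S)⁺=0.0000, hold=1.6051 ⇒ V=1.6051 continue  boundary S*=-
step 0: (k=0,j=0): S=104.7200, (K−S)⁺=0.0000, hold=3.8139 ⇒ V=3.8139 continue  boundary S*=-

price = 3.8139
boundary = - - 91.0590 84.9120 91.0590
tree:
3.8139
6.6002 1.6051
10.9910 3.1297 0.3882
17.1380 5.9615 0.8720 0.0000
22.8700 10.9910 1.9586 0.0000 0.0000
28.2150 17.1380 4.3991 0.0000 0.0000 0.0000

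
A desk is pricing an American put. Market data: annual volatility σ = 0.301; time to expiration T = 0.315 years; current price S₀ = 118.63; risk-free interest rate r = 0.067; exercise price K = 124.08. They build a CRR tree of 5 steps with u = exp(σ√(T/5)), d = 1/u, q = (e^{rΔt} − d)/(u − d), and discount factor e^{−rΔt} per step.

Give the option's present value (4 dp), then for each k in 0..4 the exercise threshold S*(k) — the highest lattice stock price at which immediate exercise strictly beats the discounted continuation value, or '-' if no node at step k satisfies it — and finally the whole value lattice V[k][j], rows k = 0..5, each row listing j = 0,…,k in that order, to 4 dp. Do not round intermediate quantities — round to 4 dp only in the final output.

Δt=0.06300, u=1.07848, d=0.92723, q=0.50909, disc=e^(-rΔt)=0.99579
k=5 terminal: V=max(K-S,0) → 42.7709 29.5083 14.0823 0.0000 0.0000 0.0000
k=4: j=0 S=87.6900 intr=36.3900 cont=35.8674 V=36.3900[EX]; j=1 S=101.9935 intr=22.0865 cont=21.5639 V=22.0865[EX]; j=2 S=118.6300 intr=5.4500 cont=6.8841 V=6.8841[hold]; j=3 S=137.9802 intr=0.0000 cont=0.0000 V=0.0000[hold]; j=4 S=160.4867 intr=0.0000 cont=0.0000 V=0.0000[hold]  S*(4)=101.9935
k=3: j=0 S=94.5717 intr=29.5083 cont=28.9857 V=29.5083[EX]; j=1 S=109.9977 intr=14.0823 cont=14.2867 V=14.2867[hold]; j=2 S=127.9398 intr=0.0000 cont=3.3652 V=3.3652[hold]; j=3 S=148.8086 intr=0.0000 cont=0.0000 V=0.0000[hold]  S*(3)=94.5717
k=2: j=0 S=101.9935 intr=22.0865 cont=21.6675 V=22.0865[EX]; j=1 S=118.6300 intr=5.4500 cont=8.6899 V=8.6899[hold]; j=2 S=137.9802 intr=0.0000 cont=1.6451 V=1.6451[hold]  S*(2)=101.9935
k=1: j=0 S=109.9977 intr=14.0823 cont=15.2022 V=15.2022[hold]; j=1 S=127.9398 intr=0.0000 cont=5.0820 V=5.0820[hold]  S*(1)=-
k=0: j=0 S=118.6300 intr=5.4500 cont=10.0078 V=10.0078[hold]  S*(0)=-

price = 10.0078
boundary = - - 101.9935 94.5717 101.9935
tree:
10.0078
15.2022 5.0820
22.0865 8.6899 1.6451
29.5083 14.2867 3.3652 0.0000
36.3900 22.0865 6.8841 0.0000 0.0000
42.7709 29.5083 14.0823 0.0000 0.0000 0.0000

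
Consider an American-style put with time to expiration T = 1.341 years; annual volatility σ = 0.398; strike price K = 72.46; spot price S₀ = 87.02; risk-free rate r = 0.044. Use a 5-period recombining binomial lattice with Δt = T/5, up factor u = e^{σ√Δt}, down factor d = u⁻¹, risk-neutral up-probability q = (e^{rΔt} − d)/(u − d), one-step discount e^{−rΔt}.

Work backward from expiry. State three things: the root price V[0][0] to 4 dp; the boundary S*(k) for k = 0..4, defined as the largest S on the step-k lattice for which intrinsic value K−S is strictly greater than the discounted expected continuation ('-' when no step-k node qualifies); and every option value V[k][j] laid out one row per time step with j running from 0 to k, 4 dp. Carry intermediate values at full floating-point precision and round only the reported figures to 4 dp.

params: Δt=0.26820 u=1.22890 d=0.81374 q=0.47725 e^(-rΔt)=0.98827
t_5 payoffs: 41.4113 25.5707 1.6485 0.0000 0.0000 0.0000
t_4: node(4,0) S=38.1556 payoff=34.3044 vs cont=33.4543 → 34.3044 [stop]  node(4,1) S=57.6220 payoff=14.8380 vs cont=13.9879 → 14.8380 [stop]  node(4,2) S=87.0200 payoff=0.0000 vs cont=0.8516 → 0.8516 [wait]  node(4,3) S=131.4164 payoff=0.0000 vs cont=0.0000 → 0.0000 [wait]  node(4,4) S=198.4631 payoff=0.0000 vs cont=0.0000 → 0.0000 [wait]  ⇒ S*(4)=57.6220
t_3: node(3,0) S=46.8893 payoff=25.5707 vs cont=24.7207 → 25.5707 [stop]  node(3,1) S=70.8115 payoff=1.6485 vs cont=8.0673 → 8.0673 [wait]  node(3,2) S=106.9385 payoff=0.0000 vs cont=0.4400 → 0.4400 [wait]  node(3,3) S=161.4971 payoff=0.0000 vs cont=0.0000 → 0.0000 [wait]  ⇒ S*(3)=46.8893
t_2: node(2,0) S=57.6220 payoff=14.8380 vs cont=17.0153 → 17.0153 [wait]  node(2,1) S=87.0200 payoff=0.0000 vs cont=4.3752 → 4.3752 [wait]  node(2,2) S=131.4164 payoff=0.0000 vs cont=0.2273 → 0.2273 [wait]  ⇒ S*(2)=-
t_1: node(1,0) S=70.8115 payoff=1.6485 vs cont=10.8540 → 10.8540 [wait]  node(1,1) S=106.9385 payoff=0.0000 vs cont=2.3676 → 2.3676 [wait]  ⇒ S*(1)=-
t_0: node(0,0) S=87.0200 payoff=0.0000 vs cont=6.7241 → 6.7241 [wait]  ⇒ S*(0)=-

price = 6.7241
boundary = - - - 46.8893 57.6220
tree:
6.7241
10.8540 2.3676
17.0153 4.3752 0.2273
25.5707 8.0673 0.4400 0.0000
34.3044 14.8380 0.8516 0.0000 0.0000
41.4113 25.5707 1.6485 0.0000 0.0000 0.0000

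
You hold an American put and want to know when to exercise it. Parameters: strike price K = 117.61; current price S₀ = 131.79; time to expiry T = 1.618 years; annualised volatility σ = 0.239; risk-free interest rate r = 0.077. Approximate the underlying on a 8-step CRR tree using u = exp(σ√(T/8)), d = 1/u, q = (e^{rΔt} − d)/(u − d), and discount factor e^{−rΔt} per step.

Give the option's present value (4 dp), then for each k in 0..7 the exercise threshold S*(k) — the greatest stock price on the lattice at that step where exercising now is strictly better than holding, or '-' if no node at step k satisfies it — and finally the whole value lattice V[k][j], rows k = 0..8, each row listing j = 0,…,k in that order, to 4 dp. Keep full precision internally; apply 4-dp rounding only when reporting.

price = 5.3079
boundary = - - - 95.4649 85.7362 95.4649 85.7362 95.4649
tree:
5.3079
8.8090 2.5496
14.2038 4.5769 0.9374
22.1451 8.0095 1.8546 0.2018
31.8738 13.5824 3.6064 0.4515 0.0000
40.6110 22.1451 6.8538 1.0101 0.0000 0.0000
48.4579 31.8738 12.6161 2.2599 0.0000 0.0000 0.0000
55.5051 40.6110 22.1451 5.0562 0.0000 0.0000 0.0000 0.0000
61.8341 48.4579 31.8738 11.3124 0.0000 0.0000 0.0000 0.0000 0.0000

params: Δt=0.20225 u=1.11347 d=0.89809 q=0.54603 e^(-rΔt)=0.98455
t_8 payoffs: 61.8341 48.4579 31.8738 11.3124 0.0000 0.0000 0.0000 0.0000 0.0000
t_7: node(7,0) S=62.1049 payoff=55.5051 vs cont=53.6877 → 55.5051 [stop]  node(7,1) S=76.9990 payoff=40.6110 vs cont=38.7937 → 40.6110 [stop]  node(7,2) S=95.4649 payoff=22.1451 vs cont=20.3277 → 22.1451 [stop]  node(7,3) S=118.3594 payoff=0.0000 vs cont=5.0562 → 5.0562 [wait]  node(7,4) S=146.7446 payoff=0.0000 vs cont=0.0000 → 0.0000 [wait]  node(7,5) S=181.9370 payoff=0.0000 vs cont=0.0000 → 0.0000 [wait]  node(7,6) S=225.5694 payoff=0.0000 vs cont=0.0000 → 0.0000 [wait]  node(7,7) S=279.6657 payoff=0.0000 vs cont=0.0000 → 0.0000 [wait]  ⇒ S*(7)=95.4649
t_6: node(6,0) S=69.1521 payoff=48.4579 vs cont=46.6405 → 48.4579 [stop]  node(6,1) S=85.7362 payoff=31.8738 vs cont=30.0564 → 31.8738 [stop]  node(6,2) S=106.2976 payoff=11.3124 vs cont=12.6161 → 12.6161 [wait]  node(6,3) S=131.7900 payoff=0.0000 vs cont=2.2599 → 2.2599 [wait]  node(6,4) S=163.3960 payoff=0.0000 vs cont=0.0000 → 0.0000 [wait]  node(6,5) S=202.5819 payoff=0.0000 vs cont=0.0000 → 0.0000 [wait]  node(6,6) S=251.1653 payoff=0.0000 vs cont=0.0000 → 0.0000 [wait]  ⇒ S*(6)=85.7362
t_5: node(5,0) S=76.9990 payoff=40.6110 vs cont=38.7937 → 40.6110 [stop]  node(5,1) S=95.4649 payoff=22.1451 vs cont=21.0285 → 22.1451 [stop]  node(5,2) S=118.3594 payoff=0.0000 vs cont=6.8538 → 6.8538 [wait]  node(5,3) S=146.7446 payoff=0.0000 vs cont=1.0101 → 1.0101 [wait]  node(5,4) S=181.9370 payoff=0.0000 vs cont=0.0000 → 0.0000 [wait]  node(5,5) S=225.5694 payoff=0.0000 vs cont=0.0000 → 0.0000 [wait]  ⇒ S*(5)=95.4649
t_4: node(4,0) S=85.7362 payoff=31.8738 vs cont=30.0564 → 31.8738 [stop]  node(4,1) S=106.2976 payoff=11.3124 vs cont=13.5824 → 13.5824 [wait]  node(4,2) S=131.7900 payoff=0.0000 vs cont=3.6064 → 3.6064 [wait]  node(4,3) S=163.3960 payoff=0.0000 vs cont=0.4515 → 0.4515 [wait]  node(4,4) S=202.5819 payoff=0.0000 vs cont=0.0000 → 0.0000 [wait]  ⇒ S*(4)=85.7362
t_3: node(3,0) S=95.4649 payoff=22.1451 vs cont=21.5480 → 22.1451 [stop]  node(3,1) S=118.3594 payoff=0.0000 vs cont=8.0095 → 8.0095 [wait]  node(3,2) S=146.7446 payoff=0.0000 vs cont=1.8546 → 1.8546 [wait]  node(3,3) S=181.9370 payoff=0.0000 vs cont=0.2018 → 0.2018 [wait]  ⇒ S*(3)=95.4649
t_2: node(2,0) S=106.2976 payoff=11.3124 vs cont=14.2038 → 14.2038 [wait]  node(2,1) S=131.7900 payoff=0.0000 vs cont=4.5769 → 4.5769 [wait]  node(2,2) S=163.3960 payoff=0.0000 vs cont=0.9374 → 0.9374 [wait]  ⇒ S*(2)=-
t_1: node(1,0) S=118.3594 payoff=0.0000 vs cont=8.8090 → 8.8090 [wait]  node(1,1) S=146.7446 payoff=0.0000 vs cont=2.5496 → 2.5496 [wait]  ⇒ S*(1)=-
t_0: node(0,0) S=131.7900 payoff=0.0000 vs cont=5.3079 → 5.3079 [wait]  ⇒ S*(0)=-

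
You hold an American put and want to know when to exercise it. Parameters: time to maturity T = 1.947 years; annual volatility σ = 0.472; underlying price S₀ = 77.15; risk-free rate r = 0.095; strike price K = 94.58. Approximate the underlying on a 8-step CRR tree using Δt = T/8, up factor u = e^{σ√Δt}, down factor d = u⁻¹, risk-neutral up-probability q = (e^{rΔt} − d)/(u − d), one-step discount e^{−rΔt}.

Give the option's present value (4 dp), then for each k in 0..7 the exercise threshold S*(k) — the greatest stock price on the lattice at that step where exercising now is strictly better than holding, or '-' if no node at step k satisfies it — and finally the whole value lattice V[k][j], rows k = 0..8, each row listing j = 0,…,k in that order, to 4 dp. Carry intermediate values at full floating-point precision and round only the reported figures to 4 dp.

price = 24.8744
boundary = - - 48.4265 38.3669 48.4265 61.1237 48.4265 61.1237
tree:
24.8744
34.3587 16.2577
46.1535 23.8058 9.2318
56.2131 33.7614 14.6512 4.0713
64.1830 46.1535 22.5629 7.1732 1.0597
70.4974 56.2131 33.4563 12.3804 2.1341 0.0000
75.5000 64.1830 46.1535 20.7726 4.2978 0.0000 0.0000
79.4635 70.4974 56.2131 33.4563 8.6551 0.0000 0.0000 0.0000
82.6036 75.5000 64.1830 46.1535 17.4300 0.0000 0.0000 0.0000 0.0000

params: Δt=0.24338 u=1.26219 d=0.79227 q=0.49182 e^(-rΔt)=0.97714
t_8 payoffs: 82.6036 75.5000 64.1830 46.1535 17.4300 0.0000 0.0000 0.0000 0.0000
t_7: node(7,0) S=15.1165 payoff=79.4635 vs cont=77.3018 → 79.4635 [stop]  node(7,1) S=24.0826 payoff=70.4974 vs cont=68.3357 → 70.4974 [stop]  node(7,2) S=38.3669 payoff=56.2131 vs cont=54.0514 → 56.2131 [stop]  node(7,3) S=61.1237 payoff=33.4563 vs cont=31.2946 → 33.4563 [stop]  node(7,4) S=97.3783 payoff=0.0000 vs cont=8.6551 → 8.6551 [wait]  node(7,5) S=155.1368 payoff=0.0000 vs cont=0.0000 → 0.0000 [wait]  node(7,6) S=247.1540 payoff=0.0000 vs cont=0.0000 → 0.0000 [wait]  node(7,7) S=393.7498 payoff=0.0000 vs cont=0.0000 → 0.0000 [wait]  ⇒ S*(7)=61.1237
t_6: node(6,0) S=19.0800 payoff=75.5000 vs cont=73.3384 → 75.5000 [stop]  node(6,1) S=30.3970 payoff=64.1830 vs cont=62.0213 → 64.1830 [stop]  node(6,2) S=48.4265 payoff=46.1535 vs cont=43.9918 → 46.1535 [stop]  node(6,3) S=77.1500 payoff=17.4300 vs cont=20.7726 → 20.7726 [wait]  node(6,4) S=122.9104 payoff=0.0000 vs cont=4.2978 → 4.2978 [wait]  node(6,5) S=195.8129 payoff=0.0000 vs cont=0.0000 → 0.0000 [wait]  node(6,6) S=311.9565 payoff=0.0000 vs cont=0.0000 → 0.0000 [wait]  ⇒ S*(6)=48.4265
t_5: node(5,0) S=24.0826 payoff=70.4974 vs cont=68.3357 → 70.4974 [stop]  node(5,1) S=38.3669 payoff=56.2131 vs cont=54.0514 → 56.2131 [stop]  node(5,2) S=61.1237 payoff=33.4563 vs cont=32.9011 → 33.4563 [stop]  node(5,3) S=97.3783 payoff=0.0000 vs cont=12.3804 → 12.3804 [wait]  node(5,4) S=155.1368 payoff=0.0000 vs cont=2.1341 → 2.1341 [wait]  node(5,5) S=247.1540 payoff=0.0000 vs cont=0.0000 → 0.0000 [wait]  ⇒ S*(5)=61.1237
t_4: node(4,0) S=30.3970 payoff=64.1830 vs cont=62.0213 → 64.1830 [stop]  node(4,1) S=48.4265 payoff=46.1535 vs cont=43.9918 → 46.1535 [stop]  node(4,2) S=77.1500 payoff=17.4300 vs cont=22.5629 → 22.5629 [wait]  node(4,3) S=122.9104 payoff=0.0000 vs cont=7.1732 → 7.1732 [wait]  node(4,4) S=195.8129 payoff=0.0000 vs cont=1.0597 → 1.0597 [wait]  ⇒ S*(4)=48.4265
t_3: node(3,0) S=38.3669 payoff=56.2131 vs cont=54.0514 → 56.2131 [stop]  node(3,1) S=61.1237 payoff=33.4563 vs cont=33.7614 → 33.7614 [wait]  node(3,2) S=97.3783 payoff=0.0000 vs cont=14.6512 → 14.6512 [wait]  node(3,3) S=155.1368 payoff=0.0000 vs cont=4.0713 → 4.0713 [wait]  ⇒ S*(3)=38.3669
t_2: node(2,0) S=48.4265 payoff=46.1535 vs cont=44.1385 → 46.1535 [stop]  node(2,1) S=77.1500 payoff=17.4300 vs cont=23.8058 → 23.8058 [wait]  node(2,2) S=122.9104 payoff=0.0000 vs cont=9.2318 → 9.2318 [wait]  ⇒ S*(2)=48.4265
t_1: node(1,0) S=61.1237 payoff=33.4563 vs cont=34.3587 → 34.3587 [wait]  node(1,1) S=97.3783 payoff=0.0000 vs cont=16.2577 → 16.2577 [wait]  ⇒ S*(1)=-
t_0: node(0,0) S=77.1500 payoff=17.4300 vs cont=24.8744 → 24.8744 [wait]  ⇒ S*(0)=-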